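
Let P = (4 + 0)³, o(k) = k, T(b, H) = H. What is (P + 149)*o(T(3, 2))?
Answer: 426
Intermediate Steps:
P = 64 (P = 4³ = 64)
(P + 149)*o(T(3, 2)) = (64 + 149)*2 = 213*2 = 426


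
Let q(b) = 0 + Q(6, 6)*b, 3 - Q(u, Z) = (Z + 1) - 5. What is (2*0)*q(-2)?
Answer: 0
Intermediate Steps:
Q(u, Z) = 7 - Z (Q(u, Z) = 3 - ((Z + 1) - 5) = 3 - ((1 + Z) - 5) = 3 - (-4 + Z) = 3 + (4 - Z) = 7 - Z)
q(b) = b (q(b) = 0 + (7 - 1*6)*b = 0 + (7 - 6)*b = 0 + 1*b = 0 + b = b)
(2*0)*q(-2) = (2*0)*(-2) = 0*(-2) = 0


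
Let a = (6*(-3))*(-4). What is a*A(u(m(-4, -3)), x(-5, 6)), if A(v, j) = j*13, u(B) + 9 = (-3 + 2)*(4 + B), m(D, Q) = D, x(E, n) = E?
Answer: -4680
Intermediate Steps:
u(B) = -13 - B (u(B) = -9 + (-3 + 2)*(4 + B) = -9 - (4 + B) = -9 + (-4 - B) = -13 - B)
A(v, j) = 13*j
a = 72 (a = -18*(-4) = 72)
a*A(u(m(-4, -3)), x(-5, 6)) = 72*(13*(-5)) = 72*(-65) = -4680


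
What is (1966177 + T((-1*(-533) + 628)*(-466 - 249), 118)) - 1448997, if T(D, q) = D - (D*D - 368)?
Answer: -689091225792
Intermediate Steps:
T(D, q) = 368 + D - D² (T(D, q) = D - (D² - 368) = D - (-368 + D²) = D + (368 - D²) = 368 + D - D²)
(1966177 + T((-1*(-533) + 628)*(-466 - 249), 118)) - 1448997 = (1966177 + (368 + (-1*(-533) + 628)*(-466 - 249) - ((-1*(-533) + 628)*(-466 - 249))²)) - 1448997 = (1966177 + (368 + (533 + 628)*(-715) - ((533 + 628)*(-715))²)) - 1448997 = (1966177 + (368 + 1161*(-715) - (1161*(-715))²)) - 1448997 = (1966177 + (368 - 830115 - 1*(-830115)²)) - 1448997 = (1966177 + (368 - 830115 - 1*689090913225)) - 1448997 = (1966177 + (368 - 830115 - 689090913225)) - 1448997 = (1966177 - 689091742972) - 1448997 = -689089776795 - 1448997 = -689091225792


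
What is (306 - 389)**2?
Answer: 6889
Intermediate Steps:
(306 - 389)**2 = (-83)**2 = 6889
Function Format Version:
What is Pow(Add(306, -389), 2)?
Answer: 6889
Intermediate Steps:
Pow(Add(306, -389), 2) = Pow(-83, 2) = 6889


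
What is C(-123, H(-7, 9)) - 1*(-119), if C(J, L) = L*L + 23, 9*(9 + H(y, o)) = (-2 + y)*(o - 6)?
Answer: 286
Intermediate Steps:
H(y, o) = -9 + (-6 + o)*(-2 + y)/9 (H(y, o) = -9 + ((-2 + y)*(o - 6))/9 = -9 + ((-2 + y)*(-6 + o))/9 = -9 + ((-6 + o)*(-2 + y))/9 = -9 + (-6 + o)*(-2 + y)/9)
C(J, L) = 23 + L² (C(J, L) = L² + 23 = 23 + L²)
C(-123, H(-7, 9)) - 1*(-119) = (23 + (-23/3 - ⅔*(-7) - 2/9*9 + (⅑)*9*(-7))²) - 1*(-119) = (23 + (-23/3 + 14/3 - 2 - 7)²) + 119 = (23 + (-12)²) + 119 = (23 + 144) + 119 = 167 + 119 = 286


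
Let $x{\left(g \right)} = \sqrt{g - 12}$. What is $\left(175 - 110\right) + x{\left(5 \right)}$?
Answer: $65 + i \sqrt{7} \approx 65.0 + 2.6458 i$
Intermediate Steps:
$x{\left(g \right)} = \sqrt{-12 + g}$
$\left(175 - 110\right) + x{\left(5 \right)} = \left(175 - 110\right) + \sqrt{-12 + 5} = \left(175 - 110\right) + \sqrt{-7} = 65 + i \sqrt{7}$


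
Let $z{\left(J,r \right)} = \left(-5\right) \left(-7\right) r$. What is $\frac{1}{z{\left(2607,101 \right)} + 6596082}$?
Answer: $\frac{1}{6599617} \approx 1.5152 \cdot 10^{-7}$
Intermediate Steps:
$z{\left(J,r \right)} = 35 r$
$\frac{1}{z{\left(2607,101 \right)} + 6596082} = \frac{1}{35 \cdot 101 + 6596082} = \frac{1}{3535 + 6596082} = \frac{1}{6599617}$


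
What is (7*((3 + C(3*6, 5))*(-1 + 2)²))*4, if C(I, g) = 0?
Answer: 84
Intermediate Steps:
(7*((3 + C(3*6, 5))*(-1 + 2)²))*4 = (7*((3 + 0)*(-1 + 2)²))*4 = (7*(3*1²))*4 = (7*(3*1))*4 = (7*3)*4 = 21*4 = 84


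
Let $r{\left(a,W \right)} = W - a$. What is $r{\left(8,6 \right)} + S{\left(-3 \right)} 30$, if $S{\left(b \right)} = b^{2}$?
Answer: $268$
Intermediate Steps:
$r{\left(8,6 \right)} + S{\left(-3 \right)} 30 = \left(6 - 8\right) + \left(-3\right)^{2} \cdot 30 = \left(6 - 8\right) + 9 \cdot 30 = -2 + 270 = 268$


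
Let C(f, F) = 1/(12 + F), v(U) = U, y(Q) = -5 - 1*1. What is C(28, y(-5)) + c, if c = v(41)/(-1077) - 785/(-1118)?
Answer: 500144/602043 ≈ 0.83074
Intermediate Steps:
y(Q) = -6 (y(Q) = -5 - 1 = -6)
c = 799607/1204086 (c = 41/(-1077) - 785/(-1118) = 41*(-1/1077) - 785*(-1/1118) = -41/1077 + 785/1118 = 799607/1204086 ≈ 0.66408)
C(28, y(-5)) + c = 1/(12 - 6) + 799607/1204086 = 1/6 + 799607/1204086 = ⅙ + 799607/1204086 = 500144/602043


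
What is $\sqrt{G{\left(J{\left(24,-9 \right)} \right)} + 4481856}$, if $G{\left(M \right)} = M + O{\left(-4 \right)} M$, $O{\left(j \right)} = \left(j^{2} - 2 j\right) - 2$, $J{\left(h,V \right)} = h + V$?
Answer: $\sqrt{4482201} \approx 2117.1$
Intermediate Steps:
$J{\left(h,V \right)} = V + h$
$O{\left(j \right)} = -2 + j^{2} - 2 j$
$G{\left(M \right)} = 23 M$ ($G{\left(M \right)} = M + \left(-2 + \left(-4\right)^{2} - -8\right) M = M + \left(-2 + 16 + 8\right) M = M + 22 M = 23 M$)
$\sqrt{G{\left(J{\left(24,-9 \right)} \right)} + 4481856} = \sqrt{23 \left(-9 + 24\right) + 4481856} = \sqrt{23 \cdot 15 + 4481856} = \sqrt{345 + 4481856} = \sqrt{4482201}$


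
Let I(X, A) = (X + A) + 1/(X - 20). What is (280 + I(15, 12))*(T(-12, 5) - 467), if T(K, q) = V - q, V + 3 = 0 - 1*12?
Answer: -747058/5 ≈ -1.4941e+5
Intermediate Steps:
V = -15 (V = -3 + (0 - 1*12) = -3 + (0 - 12) = -3 - 12 = -15)
I(X, A) = A + X + 1/(-20 + X) (I(X, A) = (A + X) + 1/(-20 + X) = A + X + 1/(-20 + X))
T(K, q) = -15 - q
(280 + I(15, 12))*(T(-12, 5) - 467) = (280 + (1 + 15**2 - 20*12 - 20*15 + 12*15)/(-20 + 15))*((-15 - 1*5) - 467) = (280 + (1 + 225 - 240 - 300 + 180)/(-5))*((-15 - 5) - 467) = (280 - 1/5*(-134))*(-20 - 467) = (280 + 134/5)*(-487) = (1534/5)*(-487) = -747058/5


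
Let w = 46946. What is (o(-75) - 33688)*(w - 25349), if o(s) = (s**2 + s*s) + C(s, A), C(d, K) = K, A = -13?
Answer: -484874247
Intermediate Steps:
o(s) = -13 + 2*s**2 (o(s) = (s**2 + s*s) - 13 = (s**2 + s**2) - 13 = 2*s**2 - 13 = -13 + 2*s**2)
(o(-75) - 33688)*(w - 25349) = ((-13 + 2*(-75)**2) - 33688)*(46946 - 25349) = ((-13 + 2*5625) - 33688)*21597 = ((-13 + 11250) - 33688)*21597 = (11237 - 33688)*21597 = -22451*21597 = -484874247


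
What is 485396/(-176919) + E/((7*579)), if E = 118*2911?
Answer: 6533779186/79672523 ≈ 82.008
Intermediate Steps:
E = 343498
485396/(-176919) + E/((7*579)) = 485396/(-176919) + 343498/((7*579)) = 485396*(-1/176919) + 343498/4053 = -485396/176919 + 343498*(1/4053) = -485396/176919 + 343498/4053 = 6533779186/79672523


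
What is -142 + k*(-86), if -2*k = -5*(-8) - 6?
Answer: 1320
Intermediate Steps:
k = -17 (k = -(-5*(-8) - 6)/2 = -(40 - 6)/2 = -½*34 = -17)
-142 + k*(-86) = -142 - 17*(-86) = -142 + 1462 = 1320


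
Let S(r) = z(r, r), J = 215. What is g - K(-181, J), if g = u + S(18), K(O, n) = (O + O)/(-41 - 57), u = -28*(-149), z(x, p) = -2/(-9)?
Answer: 1838321/441 ≈ 4168.5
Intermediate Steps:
z(x, p) = 2/9 (z(x, p) = -2*(-⅑) = 2/9)
S(r) = 2/9
u = 4172
K(O, n) = -O/49 (K(O, n) = (2*O)/(-98) = (2*O)*(-1/98) = -O/49)
g = 37550/9 (g = 4172 + 2/9 = 37550/9 ≈ 4172.2)
g - K(-181, J) = 37550/9 - (-1)*(-181)/49 = 37550/9 - 1*181/49 = 37550/9 - 181/49 = 1838321/441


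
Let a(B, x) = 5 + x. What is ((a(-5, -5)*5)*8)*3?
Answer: 0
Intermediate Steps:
((a(-5, -5)*5)*8)*3 = (((5 - 5)*5)*8)*3 = ((0*5)*8)*3 = (0*8)*3 = 0*3 = 0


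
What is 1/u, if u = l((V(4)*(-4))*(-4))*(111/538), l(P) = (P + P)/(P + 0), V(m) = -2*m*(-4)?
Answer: 269/111 ≈ 2.4234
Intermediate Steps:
V(m) = 8*m
l(P) = 2 (l(P) = (2*P)/P = 2)
u = 111/269 (u = 2*(111/538) = 111/269 ≈ 0.41264)
1/u = 1/(111/269) = 269/111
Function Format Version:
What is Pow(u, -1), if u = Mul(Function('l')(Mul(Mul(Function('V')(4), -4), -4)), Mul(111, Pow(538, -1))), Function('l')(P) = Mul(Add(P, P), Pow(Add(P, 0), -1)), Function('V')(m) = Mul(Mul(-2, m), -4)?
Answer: Rational(269, 111) ≈ 2.4234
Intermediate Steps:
Function('V')(m) = Mul(8, m)
Function('l')(P) = 2 (Function('l')(P) = Mul(Mul(2, P), Pow(P, -1)) = 2)
u = Rational(111, 269) (u = Mul(2, Mul(111, Pow(538, -1))) = Mul(2, Mul(111, Rational(1, 538))) = Mul(2, Rational(111, 538)) = Rational(111, 269) ≈ 0.41264)
Pow(u, -1) = Pow(Rational(111, 269), -1) = Rational(269, 111)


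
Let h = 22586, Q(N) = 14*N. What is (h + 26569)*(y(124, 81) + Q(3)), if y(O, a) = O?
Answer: 8159730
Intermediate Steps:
(h + 26569)*(y(124, 81) + Q(3)) = (22586 + 26569)*(124 + 14*3) = 49155*(124 + 42) = 49155*166 = 8159730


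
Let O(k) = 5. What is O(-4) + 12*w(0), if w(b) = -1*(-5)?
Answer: 65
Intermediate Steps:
w(b) = 5
O(-4) + 12*w(0) = 5 + 12*5 = 5 + 60 = 65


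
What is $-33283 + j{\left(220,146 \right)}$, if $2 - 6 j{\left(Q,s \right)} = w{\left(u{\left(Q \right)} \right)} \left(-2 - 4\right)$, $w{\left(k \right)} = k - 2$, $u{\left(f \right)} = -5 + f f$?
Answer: $\frac{45331}{3} \approx 15110.0$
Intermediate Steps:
$u{\left(f \right)} = -5 + f^{2}$
$w{\left(k \right)} = -2 + k$
$j{\left(Q,s \right)} = - \frac{20}{3} + Q^{2}$ ($j{\left(Q,s \right)} = \frac{1}{3} - \frac{\left(-2 + \left(-5 + Q^{2}\right)\right) \left(-2 - 4\right)}{6} = \frac{1}{3} - \frac{\left(-7 + Q^{2}\right) \left(-6\right)}{6} = \frac{1}{3} - \frac{42 - 6 Q^{2}}{6} = \frac{1}{3} + \left(-7 + Q^{2}\right) = - \frac{20}{3} + Q^{2}$)
$-33283 + j{\left(220,146 \right)} = -33283 - \left(\frac{20}{3} - 220^{2}\right) = -33283 + \left(- \frac{20}{3} + 48400\right) = -33283 + \frac{145180}{3} = \frac{45331}{3}$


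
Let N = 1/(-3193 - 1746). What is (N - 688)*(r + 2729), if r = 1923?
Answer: -15807649516/4939 ≈ -3.2006e+6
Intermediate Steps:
N = -1/4939 (N = 1/(-4939) = -1/4939 ≈ -0.00020247)
(N - 688)*(r + 2729) = (-1/4939 - 688)*(1923 + 2729) = -3398033/4939*4652 = -15807649516/4939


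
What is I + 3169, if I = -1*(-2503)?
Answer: 5672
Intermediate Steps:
I = 2503
I + 3169 = 2503 + 3169 = 5672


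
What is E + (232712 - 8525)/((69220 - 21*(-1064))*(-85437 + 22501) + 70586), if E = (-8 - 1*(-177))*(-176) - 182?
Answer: -57483869088885/1920867106 ≈ -29926.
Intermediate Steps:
E = -29926 (E = (-8 + 177)*(-176) - 182 = 169*(-176) - 182 = -29744 - 182 = -29926)
E + (232712 - 8525)/((69220 - 21*(-1064))*(-85437 + 22501) + 70586) = -29926 + (232712 - 8525)/((69220 - 21*(-1064))*(-85437 + 22501) + 70586) = -29926 + 224187/((69220 + 22344)*(-62936) + 70586) = -29926 + 224187/(91564*(-62936) + 70586) = -29926 + 224187/(-5762671904 + 70586) = -29926 + 224187/(-5762601318) = -29926 + 224187*(-1/5762601318) = -29926 - 74729/1920867106 = -57483869088885/1920867106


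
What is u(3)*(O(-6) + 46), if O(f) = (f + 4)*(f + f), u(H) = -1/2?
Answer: -35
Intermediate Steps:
u(H) = -1/2 (u(H) = -1*1/2 = -1/2)
O(f) = 2*f*(4 + f) (O(f) = (4 + f)*(2*f) = 2*f*(4 + f))
u(3)*(O(-6) + 46) = -(2*(-6)*(4 - 6) + 46)/2 = -(2*(-6)*(-2) + 46)/2 = -(24 + 46)/2 = -1/2*70 = -35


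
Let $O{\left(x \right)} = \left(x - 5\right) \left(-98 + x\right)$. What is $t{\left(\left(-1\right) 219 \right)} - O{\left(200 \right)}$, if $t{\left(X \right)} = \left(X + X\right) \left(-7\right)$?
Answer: $-16824$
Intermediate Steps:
$t{\left(X \right)} = - 14 X$ ($t{\left(X \right)} = 2 X \left(-7\right) = - 14 X$)
$O{\left(x \right)} = \left(-98 + x\right) \left(-5 + x\right)$ ($O{\left(x \right)} = \left(-5 + x\right) \left(-98 + x\right) = \left(-98 + x\right) \left(-5 + x\right)$)
$t{\left(\left(-1\right) 219 \right)} - O{\left(200 \right)} = - 14 \left(\left(-1\right) 219\right) - \left(490 + 200^{2} - 20600\right) = \left(-14\right) \left(-219\right) - \left(490 + 40000 - 20600\right) = 3066 - 19890 = -16824$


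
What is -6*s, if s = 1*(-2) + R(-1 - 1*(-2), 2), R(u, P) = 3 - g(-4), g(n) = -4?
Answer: -30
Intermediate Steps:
R(u, P) = 7 (R(u, P) = 3 - 1*(-4) = 3 + 4 = 7)
s = 5 (s = 1*(-2) + 7 = -2 + 7 = 5)
-6*s = -6*5 = -30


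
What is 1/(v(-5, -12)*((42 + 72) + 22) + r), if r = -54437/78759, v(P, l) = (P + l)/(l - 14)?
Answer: 1023867/90337723 ≈ 0.011334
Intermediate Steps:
v(P, l) = (P + l)/(-14 + l)
r = -54437/78759 (r = -54437*1/78759 = -54437/78759 ≈ -0.69118)
1/(v(-5, -12)*((42 + 72) + 22) + r) = 1/(((-5 - 12)/(-14 - 12))*((42 + 72) + 22) - 54437/78759) = 1/((-17/(-26))*(114 + 22) - 54437/78759) = 1/(-1/26*(-17)*136 - 54437/78759) = 1/((17/26)*136 - 54437/78759) = 1/(1156/13 - 54437/78759) = 1/(90337723/1023867) = 1023867/90337723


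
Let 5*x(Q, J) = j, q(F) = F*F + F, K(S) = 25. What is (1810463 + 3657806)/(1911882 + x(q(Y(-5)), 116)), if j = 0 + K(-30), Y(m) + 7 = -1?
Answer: 5468269/1911887 ≈ 2.8601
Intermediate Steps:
Y(m) = -8 (Y(m) = -7 - 1 = -8)
q(F) = F + F**2 (q(F) = F**2 + F = F + F**2)
j = 25 (j = 0 + 25 = 25)
x(Q, J) = 5 (x(Q, J) = (1/5)*25 = 5)
(1810463 + 3657806)/(1911882 + x(q(Y(-5)), 116)) = (1810463 + 3657806)/(1911882 + 5) = 5468269/1911887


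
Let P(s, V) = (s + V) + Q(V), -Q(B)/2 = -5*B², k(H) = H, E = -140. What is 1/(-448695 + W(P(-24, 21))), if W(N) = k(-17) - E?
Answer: -1/448572 ≈ -2.2293e-6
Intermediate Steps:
Q(B) = 10*B² (Q(B) = -(-10)*B² = 10*B²)
P(s, V) = V + s + 10*V² (P(s, V) = (s + V) + 10*V² = (V + s) + 10*V² = V + s + 10*V²)
W(N) = 123 (W(N) = -17 - 1*(-140) = -17 + 140 = 123)
1/(-448695 + W(P(-24, 21))) = 1/(-448695 + 123) = 1/(-448572) = -1/448572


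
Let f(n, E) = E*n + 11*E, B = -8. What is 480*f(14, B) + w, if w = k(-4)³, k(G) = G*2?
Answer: -96512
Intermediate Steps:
k(G) = 2*G
w = -512 (w = (2*(-4))³ = (-8)³ = -512)
f(n, E) = 11*E + E*n
480*f(14, B) + w = 480*(-8*(11 + 14)) - 512 = 480*(-8*25) - 512 = 480*(-200) - 512 = -96000 - 512 = -96512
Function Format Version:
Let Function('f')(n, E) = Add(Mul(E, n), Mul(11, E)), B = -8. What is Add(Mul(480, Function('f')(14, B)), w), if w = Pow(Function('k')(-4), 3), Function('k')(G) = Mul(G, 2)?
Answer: -96512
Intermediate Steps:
Function('k')(G) = Mul(2, G)
w = -512 (w = Pow(Mul(2, -4), 3) = Pow(-8, 3) = -512)
Function('f')(n, E) = Add(Mul(11, E), Mul(E, n))
Add(Mul(480, Function('f')(14, B)), w) = Add(Mul(480, Mul(-8, Add(11, 14))), -512) = Add(Mul(480, Mul(-8, 25)), -512) = Add(Mul(480, -200), -512) = Add(-96000, -512) = -96512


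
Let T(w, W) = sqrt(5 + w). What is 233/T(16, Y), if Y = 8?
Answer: 233*sqrt(21)/21 ≈ 50.845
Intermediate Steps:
233/T(16, Y) = 233/(sqrt(5 + 16)) = 233/(sqrt(21)) = 233*(sqrt(21)/21) = 233*sqrt(21)/21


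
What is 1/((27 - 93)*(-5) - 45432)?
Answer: -1/45102 ≈ -2.2172e-5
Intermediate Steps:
1/((27 - 93)*(-5) - 45432) = 1/(-66*(-5) - 45432) = 1/(330 - 45432) = 1/(-45102) = -1/45102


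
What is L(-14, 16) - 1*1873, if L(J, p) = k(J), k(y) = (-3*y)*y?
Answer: -2461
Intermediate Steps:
k(y) = -3*y²
L(J, p) = -3*J²
L(-14, 16) - 1*1873 = -3*(-14)² - 1*1873 = -3*196 - 1873 = -588 - 1873 = -2461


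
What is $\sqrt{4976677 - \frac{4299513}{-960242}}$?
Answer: $\frac{\sqrt{4588822306428353974}}{960242} \approx 2230.8$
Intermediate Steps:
$\sqrt{4976677 - \frac{4299513}{-960242}} = \sqrt{4976677 - - \frac{4299513}{960242}} = \sqrt{4976677 + \frac{4299513}{960242}} = \sqrt{\frac{4778818575347}{960242}} = \frac{\sqrt{4588822306428353974}}{960242}$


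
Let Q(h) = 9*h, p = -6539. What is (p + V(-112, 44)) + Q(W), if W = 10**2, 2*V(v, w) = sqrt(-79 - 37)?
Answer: -5639 + I*sqrt(29) ≈ -5639.0 + 5.3852*I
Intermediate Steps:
V(v, w) = I*sqrt(29) (V(v, w) = sqrt(-79 - 37)/2 = sqrt(-116)/2 = (2*I*sqrt(29))/2 = I*sqrt(29))
W = 100
(p + V(-112, 44)) + Q(W) = (-6539 + I*sqrt(29)) + 9*100 = (-6539 + I*sqrt(29)) + 900 = -5639 + I*sqrt(29)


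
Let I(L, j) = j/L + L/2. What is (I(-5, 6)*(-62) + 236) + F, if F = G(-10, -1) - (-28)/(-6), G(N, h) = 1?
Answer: 6926/15 ≈ 461.73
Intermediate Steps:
I(L, j) = L/2 + j/L (I(L, j) = j/L + L*(1/2) = j/L + L/2 = L/2 + j/L)
F = -11/3 (F = 1 - (-28)/(-6) = 1 - (-28)*(-1)/6 = 1 - 1*14/3 = 1 - 14/3 = -11/3 ≈ -3.6667)
(I(-5, 6)*(-62) + 236) + F = (((1/2)*(-5) + 6/(-5))*(-62) + 236) - 11/3 = ((-5/2 + 6*(-1/5))*(-62) + 236) - 11/3 = ((-5/2 - 6/5)*(-62) + 236) - 11/3 = (-37/10*(-62) + 236) - 11/3 = (1147/5 + 236) - 11/3 = 2327/5 - 11/3 = 6926/15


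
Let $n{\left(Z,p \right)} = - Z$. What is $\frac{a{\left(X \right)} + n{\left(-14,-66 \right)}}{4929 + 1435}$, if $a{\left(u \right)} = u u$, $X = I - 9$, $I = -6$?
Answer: $\frac{239}{6364} \approx 0.037555$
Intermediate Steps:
$X = -15$ ($X = -6 - 9 = -15$)
$a{\left(u \right)} = u^{2}$
$\frac{a{\left(X \right)} + n{\left(-14,-66 \right)}}{4929 + 1435} = \frac{\left(-15\right)^{2} - -14}{4929 + 1435} = \frac{225 + 14}{6364} = 239 \cdot \frac{1}{6364} = \frac{239}{6364}$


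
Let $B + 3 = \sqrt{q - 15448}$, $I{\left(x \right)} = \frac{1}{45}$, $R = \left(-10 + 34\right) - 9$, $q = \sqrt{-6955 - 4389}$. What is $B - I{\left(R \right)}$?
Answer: $- \frac{136}{45} + 2 \sqrt{-3862 + i \sqrt{709}} \approx -2.5938 + 124.29 i$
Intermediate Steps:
$q = 4 i \sqrt{709}$ ($q = \sqrt{-11344} = 4 i \sqrt{709} \approx 106.51 i$)
$R = 15$ ($R = 24 - 9 = 15$)
$I{\left(x \right)} = \frac{1}{45}$
$B = -3 + \sqrt{-15448 + 4 i \sqrt{709}}$ ($B = -3 + \sqrt{4 i \sqrt{709} - 15448} = -3 + \sqrt{-15448 + 4 i \sqrt{709}} \approx -2.5715 + 124.29 i$)
$B - I{\left(R \right)} = \left(-3 + 2 \sqrt{-3862 + i \sqrt{709}}\right) - \frac{1}{45} = - \frac{136}{45} + 2 \sqrt{-3862 + i \sqrt{709}}$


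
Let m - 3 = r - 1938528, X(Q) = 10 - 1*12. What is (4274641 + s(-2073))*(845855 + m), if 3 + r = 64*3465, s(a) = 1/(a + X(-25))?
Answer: -7724893864887562/2075 ≈ -3.7228e+12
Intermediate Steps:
X(Q) = -2 (X(Q) = 10 - 12 = -2)
s(a) = 1/(-2 + a) (s(a) = 1/(a - 2) = 1/(-2 + a))
r = 221757 (r = -3 + 64*3465 = -3 + 221760 = 221757)
m = -1716768 (m = 3 + (221757 - 1938528) = 3 - 1716771 = -1716768)
(4274641 + s(-2073))*(845855 + m) = (4274641 + 1/(-2 - 2073))*(845855 - 1716768) = (4274641 + 1/(-2075))*(-870913) = (4274641 - 1/2075)*(-870913) = (8869880074/2075)*(-870913) = -7724893864887562/2075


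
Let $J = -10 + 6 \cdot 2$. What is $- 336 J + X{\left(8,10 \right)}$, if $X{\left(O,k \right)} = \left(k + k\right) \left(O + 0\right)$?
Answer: $-512$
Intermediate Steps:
$J = 2$ ($J = -10 + 12 = 2$)
$X{\left(O,k \right)} = 2 O k$ ($X{\left(O,k \right)} = 2 k O = 2 O k$)
$- 336 J + X{\left(8,10 \right)} = \left(-336\right) 2 + 2 \cdot 8 \cdot 10 = -672 + 160 = -512$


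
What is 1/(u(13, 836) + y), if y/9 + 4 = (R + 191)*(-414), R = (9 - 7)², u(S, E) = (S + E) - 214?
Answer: -1/725971 ≈ -1.3775e-6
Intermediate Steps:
u(S, E) = -214 + E + S (u(S, E) = (E + S) - 214 = -214 + E + S)
R = 4 (R = 2² = 4)
y = -726606 (y = -36 + 9*((4 + 191)*(-414)) = -36 + 9*(195*(-414)) = -36 + 9*(-80730) = -36 - 726570 = -726606)
1/(u(13, 836) + y) = 1/((-214 + 836 + 13) - 726606) = 1/(635 - 726606) = 1/(-725971) = -1/725971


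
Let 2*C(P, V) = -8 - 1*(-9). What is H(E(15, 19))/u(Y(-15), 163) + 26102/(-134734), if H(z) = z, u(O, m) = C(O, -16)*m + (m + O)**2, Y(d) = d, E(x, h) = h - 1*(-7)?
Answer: -570362437/2962194357 ≈ -0.19255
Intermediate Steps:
E(x, h) = 7 + h (E(x, h) = h + 7 = 7 + h)
C(P, V) = 1/2 (C(P, V) = (-8 - 1*(-9))/2 = (-8 + 9)/2 = (1/2)*1 = 1/2)
u(O, m) = (O + m)**2 + m/2 (u(O, m) = m/2 + (m + O)**2 = m/2 + (O + m)**2 = (O + m)**2 + m/2)
H(E(15, 19))/u(Y(-15), 163) + 26102/(-134734) = (7 + 19)/((-15 + 163)**2 + (1/2)*163) + 26102/(-134734) = 26/(148**2 + 163/2) + 26102*(-1/134734) = 26/(21904 + 163/2) - 13051/67367 = 26/(43971/2) - 13051/67367 = 26*(2/43971) - 13051/67367 = 52/43971 - 13051/67367 = -570362437/2962194357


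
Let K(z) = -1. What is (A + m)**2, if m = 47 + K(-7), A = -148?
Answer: 10404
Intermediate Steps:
m = 46 (m = 47 - 1 = 46)
(A + m)**2 = (-148 + 46)**2 = (-102)**2 = 10404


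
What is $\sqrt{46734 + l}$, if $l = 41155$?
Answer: $\sqrt{87889} \approx 296.46$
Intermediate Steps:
$\sqrt{46734 + l} = \sqrt{46734 + 41155} = \sqrt{87889}$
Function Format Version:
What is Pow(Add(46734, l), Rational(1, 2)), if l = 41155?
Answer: Pow(87889, Rational(1, 2)) ≈ 296.46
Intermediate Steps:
Pow(Add(46734, l), Rational(1, 2)) = Pow(Add(46734, 41155), Rational(1, 2)) = Pow(87889, Rational(1, 2))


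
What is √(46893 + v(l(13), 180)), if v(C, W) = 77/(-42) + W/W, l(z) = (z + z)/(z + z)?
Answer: √1688118/6 ≈ 216.55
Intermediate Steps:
l(z) = 1 (l(z) = (2*z)/((2*z)) = (2*z)*(1/(2*z)) = 1)
v(C, W) = -⅚ (v(C, W) = 77*(-1/42) + 1 = -11/6 + 1 = -⅚)
√(46893 + v(l(13), 180)) = √(46893 - ⅚) = √(281353/6) = √1688118/6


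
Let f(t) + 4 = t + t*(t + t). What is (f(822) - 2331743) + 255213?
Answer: -724344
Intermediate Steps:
f(t) = -4 + t + 2*t² (f(t) = -4 + (t + t*(t + t)) = -4 + (t + t*(2*t)) = -4 + (t + 2*t²) = -4 + t + 2*t²)
(f(822) - 2331743) + 255213 = ((-4 + 822 + 2*822²) - 2331743) + 255213 = ((-4 + 822 + 2*675684) - 2331743) + 255213 = ((-4 + 822 + 1351368) - 2331743) + 255213 = (1352186 - 2331743) + 255213 = -979557 + 255213 = -724344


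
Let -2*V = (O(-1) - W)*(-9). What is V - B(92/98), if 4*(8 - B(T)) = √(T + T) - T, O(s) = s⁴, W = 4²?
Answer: -3711/49 + √23/14 ≈ -75.392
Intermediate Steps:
W = 16
B(T) = 8 + T/4 - √2*√T/4 (B(T) = 8 - (√(T + T) - T)/4 = 8 - (√(2*T) - T)/4 = 8 - (√2*√T - T)/4 = 8 - (-T + √2*√T)/4 = 8 + (T/4 - √2*√T/4) = 8 + T/4 - √2*√T/4)
V = -135/2 (V = -((-1)⁴ - 1*16)*(-9)/2 = -(1 - 16)*(-9)/2 = -(-15)*(-9)/2 = -½*135 = -135/2 ≈ -67.500)
V - B(92/98) = -135/2 - (8 + (92/98)/4 - √2*√(92/98)/4) = -135/2 - (8 + (92*(1/98))/4 - √2*√(92*(1/98))/4) = -135/2 - (8 + (¼)*(46/49) - √2*√(46/49)/4) = -135/2 - (8 + 23/98 - √2*√46/7/4) = -135/2 - (8 + 23/98 - √23/14) = -135/2 - (807/98 - √23/14) = -135/2 + (-807/98 + √23/14) = -3711/49 + √23/14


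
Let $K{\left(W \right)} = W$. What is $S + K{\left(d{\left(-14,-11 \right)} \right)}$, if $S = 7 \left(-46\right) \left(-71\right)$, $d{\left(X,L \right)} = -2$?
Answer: $22860$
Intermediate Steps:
$S = 22862$ ($S = \left(-322\right) \left(-71\right) = 22862$)
$S + K{\left(d{\left(-14,-11 \right)} \right)} = 22862 - 2 = 22860$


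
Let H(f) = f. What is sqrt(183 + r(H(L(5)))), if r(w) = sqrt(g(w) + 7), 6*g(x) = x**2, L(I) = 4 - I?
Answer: sqrt(6588 + 6*sqrt(258))/6 ≈ 13.626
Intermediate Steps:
g(x) = x**2/6
r(w) = sqrt(7 + w**2/6) (r(w) = sqrt(w**2/6 + 7) = sqrt(7 + w**2/6))
sqrt(183 + r(H(L(5)))) = sqrt(183 + sqrt(252 + 6*(4 - 1*5)**2)/6) = sqrt(183 + sqrt(252 + 6*(4 - 5)**2)/6) = sqrt(183 + sqrt(252 + 6*(-1)**2)/6) = sqrt(183 + sqrt(252 + 6*1)/6) = sqrt(183 + sqrt(252 + 6)/6) = sqrt(183 + sqrt(258)/6)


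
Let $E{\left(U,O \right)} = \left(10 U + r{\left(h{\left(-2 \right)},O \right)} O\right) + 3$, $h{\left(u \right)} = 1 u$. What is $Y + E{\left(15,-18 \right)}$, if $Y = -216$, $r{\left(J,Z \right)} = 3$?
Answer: $-117$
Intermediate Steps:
$h{\left(u \right)} = u$
$E{\left(U,O \right)} = 3 + 3 O + 10 U$ ($E{\left(U,O \right)} = \left(10 U + 3 O\right) + 3 = \left(3 O + 10 U\right) + 3 = 3 + 3 O + 10 U$)
$Y + E{\left(15,-18 \right)} = -216 + \left(3 + 3 \left(-18\right) + 10 \cdot 15\right) = -216 + \left(3 - 54 + 150\right) = -216 + 99 = -117$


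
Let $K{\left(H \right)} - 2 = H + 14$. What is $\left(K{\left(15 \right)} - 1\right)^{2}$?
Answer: $900$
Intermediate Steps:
$K{\left(H \right)} = 16 + H$ ($K{\left(H \right)} = 2 + \left(H + 14\right) = 2 + \left(14 + H\right) = 16 + H$)
$\left(K{\left(15 \right)} - 1\right)^{2} = \left(\left(16 + 15\right) - 1\right)^{2} = \left(31 + \left(3 - 4\right)\right)^{2} = \left(31 - 1\right)^{2} = 30^{2} = 900$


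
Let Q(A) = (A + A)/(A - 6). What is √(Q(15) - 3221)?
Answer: 7*I*√591/3 ≈ 56.724*I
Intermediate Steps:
Q(A) = 2*A/(-6 + A) (Q(A) = (2*A)/(-6 + A) = 2*A/(-6 + A))
√(Q(15) - 3221) = √(2*15/(-6 + 15) - 3221) = √(2*15/9 - 3221) = √(2*15*(⅑) - 3221) = √(10/3 - 3221) = √(-9653/3) = 7*I*√591/3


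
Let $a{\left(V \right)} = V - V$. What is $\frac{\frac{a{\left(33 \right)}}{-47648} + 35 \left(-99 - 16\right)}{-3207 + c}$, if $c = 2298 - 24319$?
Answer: $\frac{575}{3604} \approx 0.15954$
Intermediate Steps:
$a{\left(V \right)} = 0$
$c = -22021$
$\frac{\frac{a{\left(33 \right)}}{-47648} + 35 \left(-99 - 16\right)}{-3207 + c} = \frac{\frac{0}{-47648} + 35 \left(-99 - 16\right)}{-3207 - 22021} = \frac{0 \left(- \frac{1}{47648}\right) + 35 \left(-115\right)}{-25228} = \left(0 - 4025\right) \left(- \frac{1}{25228}\right) = \left(-4025\right) \left(- \frac{1}{25228}\right) = \frac{575}{3604}$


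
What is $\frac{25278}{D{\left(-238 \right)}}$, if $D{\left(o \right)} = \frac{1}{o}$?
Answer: $-6016164$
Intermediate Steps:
$\frac{25278}{D{\left(-238 \right)}} = \frac{25278}{\frac{1}{-238}} = \frac{25278}{- \frac{1}{238}} = 25278 \left(-238\right) = -6016164$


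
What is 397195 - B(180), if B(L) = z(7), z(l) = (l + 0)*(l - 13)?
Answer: 397237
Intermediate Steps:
z(l) = l*(-13 + l)
B(L) = -42 (B(L) = 7*(-13 + 7) = 7*(-6) = -42)
397195 - B(180) = 397195 - 1*(-42) = 397195 + 42 = 397237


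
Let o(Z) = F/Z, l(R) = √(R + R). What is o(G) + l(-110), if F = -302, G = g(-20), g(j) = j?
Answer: 151/10 + 2*I*√55 ≈ 15.1 + 14.832*I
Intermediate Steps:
G = -20
l(R) = √2*√R (l(R) = √(2*R) = √2*√R)
o(Z) = -302/Z
o(G) + l(-110) = -302/(-20) + √2*√(-110) = -302*(-1/20) + √2*(I*√110) = 151/10 + 2*I*√55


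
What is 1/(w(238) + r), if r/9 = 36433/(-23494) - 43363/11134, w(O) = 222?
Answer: 65395549/11312877354 ≈ 0.0057806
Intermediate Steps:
r = -3204934524/65395549 (r = 9*(36433/(-23494) - 43363/11134) = 9*(36433*(-1/23494) - 43363*1/11134) = 9*(-36433/23494 - 43363/11134) = 9*(-356103836/65395549) = -3204934524/65395549 ≈ -49.008)
1/(w(238) + r) = 1/(222 - 3204934524/65395549) = 1/(11312877354/65395549) = 65395549/11312877354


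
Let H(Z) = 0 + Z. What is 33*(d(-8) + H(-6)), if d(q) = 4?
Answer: -66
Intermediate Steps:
H(Z) = Z
33*(d(-8) + H(-6)) = 33*(4 - 6) = 33*(-2) = -66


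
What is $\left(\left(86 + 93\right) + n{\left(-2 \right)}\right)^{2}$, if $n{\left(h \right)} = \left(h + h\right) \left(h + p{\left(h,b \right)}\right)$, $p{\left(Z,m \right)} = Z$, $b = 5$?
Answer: $38025$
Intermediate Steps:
$n{\left(h \right)} = 4 h^{2}$ ($n{\left(h \right)} = \left(h + h\right) \left(h + h\right) = 2 h 2 h = 4 h^{2}$)
$\left(\left(86 + 93\right) + n{\left(-2 \right)}\right)^{2} = \left(\left(86 + 93\right) + 4 \left(-2\right)^{2}\right)^{2} = \left(179 + 4 \cdot 4\right)^{2} = \left(179 + 16\right)^{2} = 195^{2} = 38025$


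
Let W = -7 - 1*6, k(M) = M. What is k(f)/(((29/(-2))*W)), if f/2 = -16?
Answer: -64/377 ≈ -0.16976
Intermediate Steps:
f = -32 (f = 2*(-16) = -32)
W = -13 (W = -7 - 6 = -13)
k(f)/(((29/(-2))*W)) = -32/((29/(-2))*(-13)) = -32/((29*(-1/2))*(-13)) = -32/((-29/2*(-13))) = -32/377/2 = -32*2/377 = -64/377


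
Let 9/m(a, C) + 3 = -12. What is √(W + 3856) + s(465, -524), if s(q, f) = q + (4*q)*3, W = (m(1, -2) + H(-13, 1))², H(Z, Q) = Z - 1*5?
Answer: 6045 + √105049/5 ≈ 6109.8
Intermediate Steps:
m(a, C) = -⅗ (m(a, C) = 9/(-3 - 12) = 9/(-15) = 9*(-1/15) = -⅗)
H(Z, Q) = -5 + Z (H(Z, Q) = Z - 5 = -5 + Z)
W = 8649/25 (W = (-⅗ + (-5 - 13))² = (-⅗ - 18)² = (-93/5)² = 8649/25 ≈ 345.96)
s(q, f) = 13*q (s(q, f) = q + 12*q = 13*q)
√(W + 3856) + s(465, -524) = √(8649/25 + 3856) + 13*465 = √(105049/25) + 6045 = √105049/5 + 6045 = 6045 + √105049/5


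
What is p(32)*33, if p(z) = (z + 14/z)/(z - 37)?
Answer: -17127/80 ≈ -214.09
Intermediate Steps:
p(z) = (z + 14/z)/(-37 + z)
p(32)*33 = ((14 + 32²)/(32*(-37 + 32)))*33 = ((1/32)*(14 + 1024)/(-5))*33 = ((1/32)*(-⅕)*1038)*33 = -519/80*33 = -17127/80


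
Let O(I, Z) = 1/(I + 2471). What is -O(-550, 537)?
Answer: -1/1921 ≈ -0.00052056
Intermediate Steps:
O(I, Z) = 1/(2471 + I)
-O(-550, 537) = -1/(2471 - 550) = -1/1921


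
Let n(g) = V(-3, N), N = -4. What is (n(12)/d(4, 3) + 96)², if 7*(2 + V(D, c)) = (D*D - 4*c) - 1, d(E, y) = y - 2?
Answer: 465124/49 ≈ 9492.3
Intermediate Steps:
d(E, y) = -2 + y
V(D, c) = -15/7 - 4*c/7 + D²/7 (V(D, c) = -2 + ((D*D - 4*c) - 1)/7 = -2 + ((D² - 4*c) - 1)/7 = -2 + (-1 + D² - 4*c)/7 = -2 + (-⅐ - 4*c/7 + D²/7) = -15/7 - 4*c/7 + D²/7)
n(g) = 10/7 (n(g) = -15/7 - 4/7*(-4) + (⅐)*(-3)² = -15/7 + 16/7 + (⅐)*9 = -15/7 + 16/7 + 9/7 = 10/7)
(n(12)/d(4, 3) + 96)² = (10/(7*(-2 + 3)) + 96)² = ((10/7)/1 + 96)² = ((10/7)*1 + 96)² = (10/7 + 96)² = (682/7)² = 465124/49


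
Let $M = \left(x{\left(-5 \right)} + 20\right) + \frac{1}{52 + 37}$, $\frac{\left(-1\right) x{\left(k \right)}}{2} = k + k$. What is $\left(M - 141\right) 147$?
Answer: $- \frac{1321236}{89} \approx -14845.0$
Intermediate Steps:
$x{\left(k \right)} = - 4 k$ ($x{\left(k \right)} = - 2 \left(k + k\right) = - 2 \cdot 2 k = - 4 k$)
$M = \frac{3561}{89}$ ($M = \left(\left(-4\right) \left(-5\right) + 20\right) + \frac{1}{52 + 37} = \left(20 + 20\right) + \frac{1}{89} = 40 + \frac{1}{89} = \frac{3561}{89} \approx 40.011$)
$\left(M - 141\right) 147 = \left(\frac{3561}{89} - 141\right) 147 = \left(- \frac{8988}{89}\right) 147 = - \frac{1321236}{89}$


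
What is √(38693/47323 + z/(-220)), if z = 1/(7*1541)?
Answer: √2578049049247610350335/56152052110 ≈ 0.90423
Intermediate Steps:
z = 1/10787 ≈ 9.2704e-5
√(38693/47323 + z/(-220)) = √(38693/47323 + (1/10787)/(-220)) = √(38693*(1/47323) + (1/10787)*(-1/220)) = √(38693/47323 - 1/2373140) = √(91823858697/112304104220) = √2578049049247610350335/56152052110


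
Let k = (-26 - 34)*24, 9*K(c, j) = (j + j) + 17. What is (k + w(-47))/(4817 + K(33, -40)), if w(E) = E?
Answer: -1487/4810 ≈ -0.30915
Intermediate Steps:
K(c, j) = 17/9 + 2*j/9 (K(c, j) = ((j + j) + 17)/9 = (2*j + 17)/9 = (17 + 2*j)/9 = 17/9 + 2*j/9)
k = -1440 (k = -60*24 = -1440)
(k + w(-47))/(4817 + K(33, -40)) = (-1440 - 47)/(4817 + (17/9 + (2/9)*(-40))) = -1487/(4817 + (17/9 - 80/9)) = -1487/(4817 - 7) = -1487/4810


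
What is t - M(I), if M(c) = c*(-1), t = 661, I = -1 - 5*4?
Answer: 640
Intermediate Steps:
I = -21 (I = -1 - 20 = -21)
M(c) = -c
t - M(I) = 661 - (-1)*(-21) = 661 - 1*21 = 661 - 21 = 640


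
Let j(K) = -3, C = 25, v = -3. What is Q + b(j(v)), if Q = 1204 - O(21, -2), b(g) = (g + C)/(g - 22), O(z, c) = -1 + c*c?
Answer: 30003/25 ≈ 1200.1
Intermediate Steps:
O(z, c) = -1 + c**2
b(g) = (25 + g)/(-22 + g) (b(g) = (g + 25)/(g - 22) = (25 + g)/(-22 + g))
Q = 1201 (Q = 1204 - (-1 + (-2)**2) = 1204 - (-1 + 4) = 1204 - 1*3 = 1204 - 3 = 1201)
Q + b(j(v)) = 1201 + (25 - 3)/(-22 - 3) = 1201 + 22/(-25) = 1201 - 1/25*22 = 1201 - 22/25 = 30003/25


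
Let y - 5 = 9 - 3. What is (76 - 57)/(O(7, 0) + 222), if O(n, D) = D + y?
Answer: 19/233 ≈ 0.081545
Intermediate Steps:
y = 11 (y = 5 + (9 - 3) = 5 + 6 = 11)
O(n, D) = 11 + D (O(n, D) = D + 11 = 11 + D)
(76 - 57)/(O(7, 0) + 222) = (76 - 57)/((11 + 0) + 222) = 19/(11 + 222) = 19/233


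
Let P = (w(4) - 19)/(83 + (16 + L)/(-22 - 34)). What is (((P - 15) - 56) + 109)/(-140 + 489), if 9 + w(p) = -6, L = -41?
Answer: 175670/1630877 ≈ 0.10772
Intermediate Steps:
w(p) = -15 (w(p) = -9 - 6 = -15)
P = -1904/4673 (P = (-15 - 19)/(83 + (16 - 41)/(-22 - 34)) = -34/(83 - 25/(-56)) = -34/(83 - 25*(-1/56)) = -34/(83 + 25/56) = -34/4673/56 = -34*56/4673 = -1904/4673 ≈ -0.40745)
(((P - 15) - 56) + 109)/(-140 + 489) = (((-1904/4673 - 15) - 56) + 109)/(-140 + 489) = ((-71999/4673 - 56) + 109)/349 = (-333687/4673 + 109)*(1/349) = (175670/4673)*(1/349) = 175670/1630877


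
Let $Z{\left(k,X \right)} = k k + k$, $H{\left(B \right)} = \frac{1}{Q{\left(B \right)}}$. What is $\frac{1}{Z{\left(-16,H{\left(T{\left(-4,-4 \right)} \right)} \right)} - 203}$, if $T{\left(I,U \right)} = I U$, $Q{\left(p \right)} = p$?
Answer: $\frac{1}{37} \approx 0.027027$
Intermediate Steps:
$H{\left(B \right)} = \frac{1}{B}$
$Z{\left(k,X \right)} = k + k^{2}$ ($Z{\left(k,X \right)} = k^{2} + k = k + k^{2}$)
$\frac{1}{Z{\left(-16,H{\left(T{\left(-4,-4 \right)} \right)} \right)} - 203} = \frac{1}{- 16 \left(1 - 16\right) - 203} = \frac{1}{\left(-16\right) \left(-15\right) - 203} = \frac{1}{240 - 203} = \frac{1}{37}$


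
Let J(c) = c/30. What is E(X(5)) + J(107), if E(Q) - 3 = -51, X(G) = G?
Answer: -1333/30 ≈ -44.433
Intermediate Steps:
E(Q) = -48 (E(Q) = 3 - 51 = -48)
J(c) = c/30 (J(c) = c*(1/30) = c/30)
E(X(5)) + J(107) = -48 + (1/30)*107 = -48 + 107/30 = -1333/30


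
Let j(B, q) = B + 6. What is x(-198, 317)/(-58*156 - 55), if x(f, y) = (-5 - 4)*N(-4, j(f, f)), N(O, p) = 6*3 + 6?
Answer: 216/9103 ≈ 0.023728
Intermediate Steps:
j(B, q) = 6 + B
N(O, p) = 24 (N(O, p) = 18 + 6 = 24)
x(f, y) = -216 (x(f, y) = (-5 - 4)*24 = -9*24 = -216)
x(-198, 317)/(-58*156 - 55) = -216/(-58*156 - 55) = -216/(-9048 - 55) = -216/(-9103) = -216*(-1/9103) = 216/9103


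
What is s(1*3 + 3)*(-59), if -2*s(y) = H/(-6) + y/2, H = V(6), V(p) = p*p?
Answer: -177/2 ≈ -88.500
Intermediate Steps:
V(p) = p²
H = 36 (H = 6² = 36)
s(y) = 3 - y/4 (s(y) = -(36/(-6) + y/2)/2 = -(36*(-⅙) + y*(½))/2 = -(-6 + y/2)/2 = 3 - y/4)
s(1*3 + 3)*(-59) = (3 - (1*3 + 3)/4)*(-59) = (3 - (3 + 3)/4)*(-59) = (3 - ¼*6)*(-59) = (3 - 3/2)*(-59) = (3/2)*(-59) = -177/2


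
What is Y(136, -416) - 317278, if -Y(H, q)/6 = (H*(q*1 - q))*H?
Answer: -317278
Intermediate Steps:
Y(H, q) = 0 (Y(H, q) = -6*H*(q*1 - q)*H = -6*H*(q - q)*H = -6*H*0*H = -0*H = -6*0 = 0)
Y(136, -416) - 317278 = 0 - 317278 = -317278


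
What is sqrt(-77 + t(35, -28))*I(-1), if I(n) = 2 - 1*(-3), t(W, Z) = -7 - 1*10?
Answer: 5*I*sqrt(94) ≈ 48.477*I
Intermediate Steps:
t(W, Z) = -17 (t(W, Z) = -7 - 10 = -17)
I(n) = 5 (I(n) = 2 + 3 = 5)
sqrt(-77 + t(35, -28))*I(-1) = sqrt(-77 - 17)*5 = sqrt(-94)*5 = (I*sqrt(94))*5 = 5*I*sqrt(94)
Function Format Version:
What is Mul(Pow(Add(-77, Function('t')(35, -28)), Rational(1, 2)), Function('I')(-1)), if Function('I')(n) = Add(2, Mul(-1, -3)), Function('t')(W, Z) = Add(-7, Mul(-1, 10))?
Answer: Mul(5, I, Pow(94, Rational(1, 2))) ≈ Mul(48.477, I)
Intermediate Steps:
Function('t')(W, Z) = -17 (Function('t')(W, Z) = Add(-7, -10) = -17)
Function('I')(n) = 5 (Function('I')(n) = Add(2, 3) = 5)
Mul(Pow(Add(-77, Function('t')(35, -28)), Rational(1, 2)), Function('I')(-1)) = Mul(Pow(Add(-77, -17), Rational(1, 2)), 5) = Mul(Pow(-94, Rational(1, 2)), 5) = Mul(Mul(I, Pow(94, Rational(1, 2))), 5) = Mul(5, I, Pow(94, Rational(1, 2)))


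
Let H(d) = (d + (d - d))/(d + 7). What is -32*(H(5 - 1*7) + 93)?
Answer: -14816/5 ≈ -2963.2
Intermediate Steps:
H(d) = d/(7 + d) (H(d) = (d + 0)/(7 + d) = d/(7 + d))
-32*(H(5 - 1*7) + 93) = -32*((5 - 1*7)/(7 + (5 - 1*7)) + 93) = -32*((5 - 7)/(7 + (5 - 7)) + 93) = -32*(-2/(7 - 2) + 93) = -32*(-2/5 + 93) = -32*(-2*⅕ + 93) = -32*(-⅖ + 93) = -32*463/5 = -14816/5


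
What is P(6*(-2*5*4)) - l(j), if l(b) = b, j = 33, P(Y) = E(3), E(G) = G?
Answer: -30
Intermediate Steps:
P(Y) = 3
P(6*(-2*5*4)) - l(j) = 3 - 1*33 = 3 - 33 = -30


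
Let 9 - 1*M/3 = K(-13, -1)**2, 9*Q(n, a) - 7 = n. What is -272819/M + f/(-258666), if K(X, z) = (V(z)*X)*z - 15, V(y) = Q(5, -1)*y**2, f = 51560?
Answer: -105854324141/4138656 ≈ -25577.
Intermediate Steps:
Q(n, a) = 7/9 + n/9
V(y) = 4*y**2/3 (V(y) = (7/9 + (1/9)*5)*y**2 = (7/9 + 5/9)*y**2 = 4*y**2/3)
K(X, z) = -15 + 4*X*z**3/3 (K(X, z) = ((4*z**2/3)*X)*z - 15 = (4*X*z**2/3)*z - 15 = 4*X*z**3/3 - 15 = -15 + 4*X*z**3/3)
M = 32/3 (M = 27 - 3*(-15 + (4/3)*(-13)*(-1)**3)**2 = 27 - 3*(-15 + (4/3)*(-13)*(-1))**2 = 27 - 3*(-15 + 52/3)**2 = 27 - 3*(7/3)**2 = 27 - 3*49/9 = 27 - 49/3 = 32/3 ≈ 10.667)
-272819/M + f/(-258666) = -272819/32/3 + 51560/(-258666) = -272819*3/32 + 51560*(-1/258666) = -818457/32 - 25780/129333 = -105854324141/4138656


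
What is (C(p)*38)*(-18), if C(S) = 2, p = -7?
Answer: -1368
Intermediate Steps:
(C(p)*38)*(-18) = (2*38)*(-18) = 76*(-18) = -1368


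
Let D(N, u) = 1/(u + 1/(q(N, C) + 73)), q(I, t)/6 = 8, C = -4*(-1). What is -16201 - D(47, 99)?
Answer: -194088101/11980 ≈ -16201.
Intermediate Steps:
C = 4
q(I, t) = 48 (q(I, t) = 6*8 = 48)
D(N, u) = 1/(1/121 + u) (D(N, u) = 1/(u + 1/(48 + 73)) = 1/(u + 1/121) = 1/(1/121 + u))
-16201 - D(47, 99) = -16201 - 121/(1 + 121*99) = -16201 - 121/(1 + 11979) = -16201 - 121/11980 = -194088101/11980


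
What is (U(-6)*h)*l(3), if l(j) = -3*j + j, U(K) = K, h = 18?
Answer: 648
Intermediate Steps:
l(j) = -2*j
(U(-6)*h)*l(3) = (-6*18)*(-2*3) = -108*(-6) = 648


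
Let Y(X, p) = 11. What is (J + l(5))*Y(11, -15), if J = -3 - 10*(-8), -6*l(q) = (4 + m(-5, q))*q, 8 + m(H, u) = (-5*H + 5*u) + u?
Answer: 759/2 ≈ 379.50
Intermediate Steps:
m(H, u) = -8 - 5*H + 6*u (m(H, u) = -8 + ((-5*H + 5*u) + u) = -8 + (-5*H + 6*u) = -8 - 5*H + 6*u)
l(q) = -q*(21 + 6*q)/6 (l(q) = -(4 + (-8 - 5*(-5) + 6*q))*q/6 = -(4 + (-8 + 25 + 6*q))*q/6 = -(4 + (17 + 6*q))*q/6 = -(21 + 6*q)*q/6 = -q*(21 + 6*q)/6)
J = 77 (J = -3 + 80 = 77)
(J + l(5))*Y(11, -15) = (77 - ½*5*(7 + 2*5))*11 = (77 - ½*5*(7 + 10))*11 = (77 - ½*5*17)*11 = (77 - 85/2)*11 = (69/2)*11 = 759/2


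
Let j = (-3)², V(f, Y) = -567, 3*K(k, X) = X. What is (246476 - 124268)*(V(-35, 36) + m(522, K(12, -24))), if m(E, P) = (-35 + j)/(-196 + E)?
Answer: -11296174272/163 ≈ -6.9302e+7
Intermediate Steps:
K(k, X) = X/3
j = 9
m(E, P) = -26/(-196 + E) (m(E, P) = (-35 + 9)/(-196 + E) = -26/(-196 + E))
(246476 - 124268)*(V(-35, 36) + m(522, K(12, -24))) = (246476 - 124268)*(-567 - 26/(-196 + 522)) = 122208*(-567 - 26/326) = 122208*(-567 - 26*1/326) = 122208*(-567 - 13/163) = 122208*(-92434/163) = -11296174272/163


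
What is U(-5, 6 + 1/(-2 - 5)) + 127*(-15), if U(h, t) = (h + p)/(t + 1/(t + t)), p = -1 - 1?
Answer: -6501973/3411 ≈ -1906.2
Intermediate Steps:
p = -2
U(h, t) = (-2 + h)/(t + 1/(2*t)) (U(h, t) = (h - 2)/(t + 1/(t + t)) = (-2 + h)/(t + 1/(2*t)))
U(-5, 6 + 1/(-2 - 5)) + 127*(-15) = 2*(6 + 1/(-2 - 5))*(-2 - 5)/(1 + 2*(6 + 1/(-2 - 5))²) + 127*(-15) = 2*(6 + 1/(-7))*(-7)/(1 + 2*(6 + 1/(-7))²) - 1905 = 2*(6 - ⅐)*(-7)/(1 + 2*(6 - ⅐)²) - 1905 = 2*(41/7)*(-7)/(1 + 2*(41/7)²) - 1905 = 2*(41/7)*(-7)/(1 + 2*(1681/49)) - 1905 = 2*(41/7)*(-7)/(1 + 3362/49) - 1905 = 2*(41/7)*(-7)/(3411/49) - 1905 = 2*(41/7)*(49/3411)*(-7) - 1905 = -4018/3411 - 1905 = -6501973/3411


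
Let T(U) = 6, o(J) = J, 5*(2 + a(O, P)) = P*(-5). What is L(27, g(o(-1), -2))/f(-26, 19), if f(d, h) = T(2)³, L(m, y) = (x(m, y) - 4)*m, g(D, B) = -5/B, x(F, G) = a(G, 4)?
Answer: -5/4 ≈ -1.2500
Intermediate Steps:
a(O, P) = -2 - P (a(O, P) = -2 + (P*(-5))/5 = -2 + (-5*P)/5 = -2 - P)
x(F, G) = -6 (x(F, G) = -2 - 1*4 = -2 - 4 = -6)
L(m, y) = -10*m (L(m, y) = (-6 - 4)*m = -10*m)
f(d, h) = 216 (f(d, h) = 6³ = 216)
L(27, g(o(-1), -2))/f(-26, 19) = -10*27/216 = -270*1/216 = -5/4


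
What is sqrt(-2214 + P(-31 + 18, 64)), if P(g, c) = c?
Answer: 5*I*sqrt(86) ≈ 46.368*I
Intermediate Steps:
sqrt(-2214 + P(-31 + 18, 64)) = sqrt(-2214 + 64) = sqrt(-2150) = 5*I*sqrt(86)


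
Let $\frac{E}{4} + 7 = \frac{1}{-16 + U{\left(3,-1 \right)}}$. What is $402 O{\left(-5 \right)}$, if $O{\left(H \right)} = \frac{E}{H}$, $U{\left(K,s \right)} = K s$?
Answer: $\frac{215472}{95} \approx 2268.1$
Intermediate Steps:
$E = - \frac{536}{19}$ ($E = -28 + \frac{4}{-16 + 3 \left(-1\right)} = -28 + \frac{4}{-16 - 3} = -28 + \frac{4}{-19} = -28 + 4 \left(- \frac{1}{19}\right) = -28 - \frac{4}{19} = - \frac{536}{19} \approx -28.211$)
$O{\left(H \right)} = - \frac{536}{19 H}$
$402 O{\left(-5 \right)} = 402 \left(- \frac{536}{19 \left(-5\right)}\right) = 402 \left(\left(- \frac{536}{19}\right) \left(- \frac{1}{5}\right)\right) = 402 \cdot \frac{536}{95} = \frac{215472}{95}$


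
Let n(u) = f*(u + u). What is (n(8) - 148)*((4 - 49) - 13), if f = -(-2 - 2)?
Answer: 4872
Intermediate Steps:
f = 4 (f = -1*(-4) = 4)
n(u) = 8*u (n(u) = 4*(u + u) = 4*(2*u) = 8*u)
(n(8) - 148)*((4 - 49) - 13) = (8*8 - 148)*((4 - 49) - 13) = (64 - 148)*(-45 - 13) = -84*(-58) = 4872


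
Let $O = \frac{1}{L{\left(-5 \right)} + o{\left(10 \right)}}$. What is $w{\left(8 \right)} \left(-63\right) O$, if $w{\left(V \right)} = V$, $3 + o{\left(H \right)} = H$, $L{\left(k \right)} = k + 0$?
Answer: $-252$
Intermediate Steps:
$L{\left(k \right)} = k$
$o{\left(H \right)} = -3 + H$
$O = \frac{1}{2}$ ($O = \frac{1}{-5 + \left(-3 + 10\right)} = \frac{1}{-5 + 7} = \frac{1}{2} \approx 0.5$)
$w{\left(8 \right)} \left(-63\right) O = 8 \left(-63\right) \frac{1}{2} = \left(-504\right) \frac{1}{2} = -252$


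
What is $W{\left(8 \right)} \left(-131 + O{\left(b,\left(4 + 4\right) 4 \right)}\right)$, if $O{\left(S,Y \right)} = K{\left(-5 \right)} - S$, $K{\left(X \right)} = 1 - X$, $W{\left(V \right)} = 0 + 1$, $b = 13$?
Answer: $-138$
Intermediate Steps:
$W{\left(V \right)} = 1$
$O{\left(S,Y \right)} = 6 - S$ ($O{\left(S,Y \right)} = \left(1 - -5\right) - S = \left(1 + 5\right) - S = 6 - S$)
$W{\left(8 \right)} \left(-131 + O{\left(b,\left(4 + 4\right) 4 \right)}\right) = 1 \left(-131 + \left(6 - 13\right)\right) = 1 \left(-131 - 7\right) = 1 \left(-138\right) = -138$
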